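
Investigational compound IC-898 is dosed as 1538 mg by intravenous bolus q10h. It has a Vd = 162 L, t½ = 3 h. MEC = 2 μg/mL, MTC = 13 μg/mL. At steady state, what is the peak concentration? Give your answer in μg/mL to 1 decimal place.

τ/t½ = 10/3 ≈ 3.3333, so fraction remaining f = (1/2)^(10/3) ≈ 0.0992.
Accumulation ratio R = 1/(1 − f) ≈ 1/0.9008 ≈ 1.1101.
Single-dose peak C₀ = D/Vd = 1538/162 ≈ 9.494 μg/mL.
Steady-state peak Cmax,ss = C₀·R ≈ 9.494 × 1.1101 ≈ 10.539 μg/mL.
Peak 10.5 μg/mL vs MTC 13 μg/mL: below toxic threshold.

10.5 μg/mL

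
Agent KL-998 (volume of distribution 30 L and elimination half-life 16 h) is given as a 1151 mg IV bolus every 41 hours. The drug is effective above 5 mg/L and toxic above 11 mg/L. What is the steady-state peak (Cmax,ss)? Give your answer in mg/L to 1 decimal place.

k = ln2/t½ = ln2/16 ≈ 0.043322 h⁻¹; fraction remaining f = e^(−kτ) = e^(−0.043322×41) ≈ 0.1693.
At steady state, accumulation factor R = 1/(1 − e^(−kτ)) ≈ 1.2038.
Each bolus raises the concentration by D/Vd = 1151/30 ≈ 38.367 mg/L.
Steady-state peak Cmax,ss = C₀·R ≈ 38.367 × 1.2038 ≈ 46.186 mg/L.
Peak 46.2 mg/L vs MTC 11 mg/L: exceeds toxic threshold.

46.2 mg/L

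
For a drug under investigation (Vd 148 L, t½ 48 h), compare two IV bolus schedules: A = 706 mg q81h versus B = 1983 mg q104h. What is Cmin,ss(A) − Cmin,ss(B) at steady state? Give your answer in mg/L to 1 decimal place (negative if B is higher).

Regimen A: f = (1/2)^(81/48) ≈ 0.3105; Cmin,ss = (706/148)·f/(1−f) ≈ 2.148 mg/L.
Regimen B: f = (1/2)^(104/48) ≈ 0.2227; Cmin,ss = (1983/148)·f/(1−f) ≈ 3.839 mg/L.
Difference ≈ 2.148 − 3.839 ≈ -1.691 mg/L.

-1.7 mg/L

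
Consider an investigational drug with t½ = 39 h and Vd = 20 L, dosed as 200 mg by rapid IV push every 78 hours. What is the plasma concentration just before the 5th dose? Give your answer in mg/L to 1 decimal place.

3.3 mg/L

f = (1/2)^(τ/t½) = (1/2)^(78/39) ≈ 0.2500.
C₀ = D/Vd = 200/20 ≈ 10.000 mg/L.
Before the 5th dose, 4 doses have been given. Superposition: Cmin = C₀·(f + f² + … + f^4).
≈ 10.000 × (0.2500 + 0.0625 + 0.0156 + 0.0039) ≈ 10.000 × 0.3320 ≈ 3.320 mg/L.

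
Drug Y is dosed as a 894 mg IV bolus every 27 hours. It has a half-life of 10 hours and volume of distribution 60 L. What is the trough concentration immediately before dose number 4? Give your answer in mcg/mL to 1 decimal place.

2.7 mcg/mL

f = (1/2)^(τ/t½) = (1/2)^(27/10) ≈ 0.1539.
C₀ = D/Vd = 894/60 ≈ 14.900 mcg/mL.
Before the 4th dose, 3 doses have been given. Superposition: Cmin = C₀·(f + f² + … + f^3).
≈ 14.900 × (0.1539 + 0.0237 + 0.0036) ≈ 14.900 × 0.1812 ≈ 2.700 mcg/mL.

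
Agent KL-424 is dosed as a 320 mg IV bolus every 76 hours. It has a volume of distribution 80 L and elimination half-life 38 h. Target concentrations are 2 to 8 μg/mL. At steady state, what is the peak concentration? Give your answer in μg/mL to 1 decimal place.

5.3 μg/mL

τ = 76 h = 2 half-lives, so f = (1/2)^2 = 0.25.
At steady state, R = 1/(1 − 0.25) = 4/3.
Single-dose peak C₀ = D/Vd = 320/80 = 4 μg/mL.
Steady-state peak Cmax,ss = C₀·R = 4 × 4/3 ≈ 5.333 μg/mL.
Peak 5.3 μg/mL vs MTC 8 μg/mL: below toxic threshold.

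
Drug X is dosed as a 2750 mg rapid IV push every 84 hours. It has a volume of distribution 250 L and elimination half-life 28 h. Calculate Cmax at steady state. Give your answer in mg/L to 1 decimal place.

12.6 mg/L

The dosing interval is 3 half-lives, so f = 2^(−3) = 0.125.
Accumulation ratio R = 1/(1 − f) = 1/0.875 = 8/7.
Single-dose peak C₀ = D/Vd = 2750/250 = 11 mg/L.
Steady-state peak Cmax,ss = C₀·R = 11 × 8/7 ≈ 12.571 mg/L.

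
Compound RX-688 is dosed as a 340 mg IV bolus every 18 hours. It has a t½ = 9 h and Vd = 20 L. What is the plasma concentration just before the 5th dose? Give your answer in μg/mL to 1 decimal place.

5.6 μg/mL

f = (1/2)^(τ/t½) = (1/2)^(18/9) ≈ 0.2500.
C₀ = D/Vd = 340/20 ≈ 17.000 μg/mL.
Before the 5th dose, 4 doses have been given. Superposition: Cmin = C₀·(f + f² + … + f^4).
≈ 17.000 × (0.2500 + 0.0625 + 0.0156 + 0.0039) ≈ 17.000 × 0.3320 ≈ 5.644 μg/mL.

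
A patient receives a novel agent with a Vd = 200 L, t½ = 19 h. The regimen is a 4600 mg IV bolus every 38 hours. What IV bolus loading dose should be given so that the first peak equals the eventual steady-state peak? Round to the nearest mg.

6133 mg

f = (1/2)^(38/19) ≈ 0.250000; accumulation ratio R = 1/(1−f) ≈ 1.33333.
Loading dose to hit Cmax,ss on first dose: D_load = D_maint·R ≈ 4600 × 1.33333 ≈ 6133.32 mg.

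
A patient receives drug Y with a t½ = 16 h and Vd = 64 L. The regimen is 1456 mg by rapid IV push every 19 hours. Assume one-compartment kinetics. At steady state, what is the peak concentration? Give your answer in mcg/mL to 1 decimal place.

Over one 19-h interval, 19/16 ≈ 1.1875 half-lives elapse, leaving f ≈ 0.4391 of each dose.
Accumulation ratio R = 1/(1 − f) ≈ 1/0.5609 ≈ 1.7828.
Single-dose peak C₀ = D/Vd = 1456/64 ≈ 22.750 mcg/mL.
Steady-state peak Cmax,ss = C₀·R ≈ 22.750 × 1.7828 ≈ 40.559 mcg/mL.

40.6 mcg/mL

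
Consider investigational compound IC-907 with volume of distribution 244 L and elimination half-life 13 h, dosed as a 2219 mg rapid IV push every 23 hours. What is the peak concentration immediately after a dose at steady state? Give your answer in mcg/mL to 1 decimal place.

12.9 mcg/mL

k = ln2/t½ = ln2/13 ≈ 0.053319 h⁻¹; fraction remaining f = e^(−kτ) = e^(−0.053319×23) ≈ 0.2934.
At steady state, accumulation factor R = 1/(1 − e^(−kτ)) ≈ 1.4152.
Single-dose peak C₀ = D/Vd = 2219/244 ≈ 9.094 mcg/mL.
Cmax,ss = C₀/(1 − f) ≈ 9.094/0.7066 ≈ 12.870 mcg/mL.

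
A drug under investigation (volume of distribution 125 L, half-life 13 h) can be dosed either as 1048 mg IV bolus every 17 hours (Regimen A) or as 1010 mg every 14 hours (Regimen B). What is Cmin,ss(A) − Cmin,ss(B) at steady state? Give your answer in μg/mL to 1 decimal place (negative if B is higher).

Regimen A: f = (1/2)^(17/13) ≈ 0.4040; Cmin,ss = (1048/125)·f/(1−f) ≈ 5.683 μg/mL.
Regimen B: f = (1/2)^(14/13) ≈ 0.4740; Cmin,ss = (1010/125)·f/(1−f) ≈ 7.281 μg/mL.
Difference ≈ 5.683 − 7.281 ≈ -1.598 μg/mL.

-1.6 μg/mL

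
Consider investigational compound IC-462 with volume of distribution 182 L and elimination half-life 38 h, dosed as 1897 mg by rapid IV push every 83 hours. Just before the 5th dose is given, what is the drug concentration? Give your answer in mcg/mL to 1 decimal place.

f = (1/2)^(τ/t½) = (1/2)^(83/38) ≈ 0.2200.
C₀ = D/Vd = 1897/182 ≈ 10.423 mcg/mL.
Before the 5th dose, 4 doses have been given. Superposition: Cmin = C₀·(f + f² + … + f^4).
≈ 10.423 × (0.2200 + 0.0484 + 0.0106 + 0.0023) ≈ 10.423 × 0.2813 ≈ 2.932 mcg/mL.

2.9 mcg/mL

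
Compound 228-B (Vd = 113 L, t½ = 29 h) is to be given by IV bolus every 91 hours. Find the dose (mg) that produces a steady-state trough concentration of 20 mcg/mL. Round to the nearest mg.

τ/t½ = 91/29 ≈ 3.1379, so f = (1/2)^(91/29) ≈ 0.113603.
Cmin,ss = (D/Vd)·f/(1−f), so D = Cmin,ss·Vd·(1−f)/f.
D = 20 × 113 × (1−f)/f ≈ 20 × 113 × 7.80258 ≈ 17633.83 mg.

17634 mg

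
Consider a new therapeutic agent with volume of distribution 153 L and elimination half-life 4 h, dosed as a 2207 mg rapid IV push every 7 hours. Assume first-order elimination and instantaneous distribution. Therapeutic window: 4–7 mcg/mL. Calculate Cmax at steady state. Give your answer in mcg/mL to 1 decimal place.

Over one 7-h interval, 7/4 ≈ 1.75 half-lives elapse, leaving f ≈ 0.2973 of each dose.
At steady state, accumulation factor R = 1/(1 − e^(−kτ)) ≈ 1.4231.
Single-dose peak C₀ = D/Vd = 2207/153 ≈ 14.425 mcg/mL.
Cmax,ss = C₀/(1 − f) ≈ 14.425/0.7027 ≈ 20.528 mcg/mL.
Peak 20.5 mcg/mL vs MTC 7 mcg/mL: exceeds toxic threshold.

20.5 mcg/mL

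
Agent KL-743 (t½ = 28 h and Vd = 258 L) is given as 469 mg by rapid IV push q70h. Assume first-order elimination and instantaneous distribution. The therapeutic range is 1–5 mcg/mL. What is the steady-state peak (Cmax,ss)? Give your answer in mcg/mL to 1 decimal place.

2.2 mcg/mL

Over one 70-h interval, 70/28 ≈ 2.5 half-lives elapse, leaving f ≈ 0.1768 of each dose.
Accumulation ratio R = 1/(1 − f) ≈ 1/0.8232 ≈ 1.2148.
Single-dose peak C₀ = D/Vd = 469/258 ≈ 1.818 mcg/mL.
Steady-state peak Cmax,ss = C₀·R ≈ 1.818 × 1.2148 ≈ 2.209 mcg/mL.
Peak 2.2 mcg/mL vs MTC 5 mcg/mL: below toxic threshold.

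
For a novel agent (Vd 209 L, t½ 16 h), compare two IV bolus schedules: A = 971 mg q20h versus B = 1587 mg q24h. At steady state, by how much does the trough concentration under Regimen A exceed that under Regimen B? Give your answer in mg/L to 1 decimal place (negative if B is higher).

-0.8 mg/L

Regimen A: f = (1/2)^(20/16) ≈ 0.4204; Cmin,ss = (971/209)·f/(1−f) ≈ 3.370 mg/L.
Regimen B: f = (1/2)^(24/16) ≈ 0.3536; Cmin,ss = (1587/209)·f/(1−f) ≈ 4.154 mg/L.
Difference ≈ 3.370 − 4.154 ≈ -0.784 mg/L.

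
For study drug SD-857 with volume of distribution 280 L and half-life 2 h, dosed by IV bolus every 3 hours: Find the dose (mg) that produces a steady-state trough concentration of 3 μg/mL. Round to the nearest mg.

1536 mg

τ/t½ = 3/2 ≈ 1.5, so f = (1/2)^(3/2) ≈ 0.353553.
Cmin,ss = (D/Vd)·f/(1−f), so D = Cmin,ss·Vd·(1−f)/f.
D = 3 × 280 × (1−f)/f ≈ 3 × 280 × 1.82843 ≈ 1535.88 mg.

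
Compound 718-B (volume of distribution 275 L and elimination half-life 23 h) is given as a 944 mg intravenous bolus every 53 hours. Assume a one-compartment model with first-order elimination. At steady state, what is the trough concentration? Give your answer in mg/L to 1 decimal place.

0.9 mg/L

τ/t½ = 53/23 ≈ 2.3043, so fraction remaining f = (1/2)^(53/23) ≈ 0.2025.
Accumulation ratio R = 1/(1 − f) ≈ 1/0.7975 ≈ 1.2539.
Single-dose peak C₀ = D/Vd = 944/275 ≈ 3.433 mg/L.
Cmax,ss = C₀/(1 − f) ≈ 3.433/0.7975 ≈ 4.305 mg/L.
Steady-state trough Cmin,ss = Cmax,ss·f ≈ 4.305 × 0.2025 ≈ 0.872 mg/L.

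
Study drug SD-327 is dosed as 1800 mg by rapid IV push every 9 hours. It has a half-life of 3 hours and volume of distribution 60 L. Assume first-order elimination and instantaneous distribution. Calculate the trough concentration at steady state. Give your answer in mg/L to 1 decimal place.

τ = 9 h = 3 half-lives, so f = (1/2)^3 = 0.125.
Accumulation ratio R = 1/(1 − f) = 1/0.875 = 8/7.
Single-dose peak C₀ = D/Vd = 1800/60 = 30 mg/L.
Steady-state peak Cmax,ss = C₀·R = 30 × 8/7 ≈ 34.286 mg/L.
Steady-state trough Cmin,ss = Cmax,ss·f ≈ 34.286 × 0.125 ≈ 4.286 mg/L.

4.3 mg/L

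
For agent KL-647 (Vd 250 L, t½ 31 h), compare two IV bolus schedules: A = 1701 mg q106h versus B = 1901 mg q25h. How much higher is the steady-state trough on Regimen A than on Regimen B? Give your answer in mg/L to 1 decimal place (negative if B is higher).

-9.5 mg/L

Regimen A: f = (1/2)^(106/31) ≈ 0.0935; Cmin,ss = (1701/250)·f/(1−f) ≈ 0.702 mg/L.
Regimen B: f = (1/2)^(25/31) ≈ 0.5718; Cmin,ss = (1901/250)·f/(1−f) ≈ 10.154 mg/L.
Difference ≈ 0.702 − 10.154 ≈ -9.452 mg/L.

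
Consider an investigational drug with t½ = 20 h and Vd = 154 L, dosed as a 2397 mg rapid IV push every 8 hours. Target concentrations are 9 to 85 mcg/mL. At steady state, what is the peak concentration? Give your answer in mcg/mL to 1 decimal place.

k = ln2/t½ = ln2/20 ≈ 0.034657 h⁻¹; fraction remaining f = e^(−kτ) = e^(−0.034657×8) ≈ 0.7579.
Accumulation ratio R = 1/(1 − f) ≈ 1/0.2421 ≈ 4.1305.
Single-dose peak C₀ = D/Vd = 2397/154 ≈ 15.565 mcg/mL.
Steady-state peak Cmax,ss = C₀·R ≈ 15.565 × 4.1305 ≈ 64.291 mcg/mL.
Peak 64.3 mcg/mL vs MTC 85 mcg/mL: below toxic threshold.

64.3 mcg/mL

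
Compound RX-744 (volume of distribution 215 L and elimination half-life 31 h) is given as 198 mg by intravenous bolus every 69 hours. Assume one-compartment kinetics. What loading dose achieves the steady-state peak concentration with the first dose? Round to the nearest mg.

252 mg

f = (1/2)^(69/31) ≈ 0.213779; accumulation ratio R = 1/(1−f) ≈ 1.27191.
Loading dose to hit Cmax,ss on first dose: D_load = D_maint·R ≈ 198 × 1.27191 ≈ 251.84 mg.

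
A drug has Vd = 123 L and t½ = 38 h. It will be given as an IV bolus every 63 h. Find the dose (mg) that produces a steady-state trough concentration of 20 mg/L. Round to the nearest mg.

5303 mg

τ/t½ = 63/38 ≈ 1.6579, so f = (1/2)^(63/38) ≈ 0.316901.
Cmin,ss = (D/Vd)·f/(1−f), so D = Cmin,ss·Vd·(1−f)/f.
D = 20 × 123 × (1−f)/f ≈ 20 × 123 × 2.15556 ≈ 5302.68 mg.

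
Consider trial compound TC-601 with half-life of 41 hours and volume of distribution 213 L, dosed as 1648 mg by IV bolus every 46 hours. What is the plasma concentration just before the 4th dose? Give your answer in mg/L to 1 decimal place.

5.9 mg/L

f = (1/2)^(τ/t½) = (1/2)^(46/41) ≈ 0.4595.
C₀ = D/Vd = 1648/213 ≈ 7.737 mg/L.
Before the 4th dose, 3 doses have been given. Superposition: Cmin = C₀·(f + f² + … + f^3).
≈ 7.737 × (0.4595 + 0.2111 + 0.0970) ≈ 7.737 × 0.7676 ≈ 5.939 mg/L.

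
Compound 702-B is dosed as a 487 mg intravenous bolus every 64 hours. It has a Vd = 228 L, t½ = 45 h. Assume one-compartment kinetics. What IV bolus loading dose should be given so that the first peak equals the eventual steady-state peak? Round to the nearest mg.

f = (1/2)^(64/45) ≈ 0.373137; accumulation ratio R = 1/(1−f) ≈ 1.59524.
Loading dose to hit Cmax,ss on first dose: D_load = D_maint·R ≈ 487 × 1.59524 ≈ 776.88 mg.

777 mg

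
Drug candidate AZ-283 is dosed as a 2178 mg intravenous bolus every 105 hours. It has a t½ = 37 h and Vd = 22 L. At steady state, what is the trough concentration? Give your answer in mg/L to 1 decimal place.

k = ln2/t½ = ln2/37 ≈ 0.018734 h⁻¹; fraction remaining f = e^(−kτ) = e^(−0.018734×105) ≈ 0.1399.
Accumulation ratio R = 1/(1 − f) ≈ 1/0.8601 ≈ 1.1627.
Single-dose peak C₀ = D/Vd = 2178/22 ≈ 99.000 mg/L.
Cmax,ss = C₀/(1 − f) ≈ 99.000/0.8601 ≈ 115.103 mg/L.
Steady-state trough Cmin,ss = Cmax,ss·f ≈ 115.103 × 0.1399 ≈ 16.103 mg/L.

16.1 mg/L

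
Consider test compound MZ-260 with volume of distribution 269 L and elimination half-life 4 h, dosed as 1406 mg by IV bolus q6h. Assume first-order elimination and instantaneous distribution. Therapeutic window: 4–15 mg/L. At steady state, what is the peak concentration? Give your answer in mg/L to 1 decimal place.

8.1 mg/L

k = ln2/t½ = ln2/4 ≈ 0.173287 h⁻¹; fraction remaining f = e^(−kτ) = e^(−0.173287×6) ≈ 0.3536.
Accumulation ratio R = 1/(1 − f) ≈ 1/0.6464 ≈ 1.5470.
Each bolus raises the concentration by D/Vd = 1406/269 ≈ 5.227 mg/L.
Cmax,ss = C₀/(1 − f) ≈ 5.227/0.6464 ≈ 8.086 mg/L.
Peak 8.1 mg/L vs MTC 15 mg/L: below toxic threshold.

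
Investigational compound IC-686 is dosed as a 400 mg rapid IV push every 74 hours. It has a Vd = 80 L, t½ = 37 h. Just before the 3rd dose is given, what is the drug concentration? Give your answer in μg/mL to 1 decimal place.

1.6 μg/mL

f = (1/2)^(τ/t½) = (1/2)^(74/37) ≈ 0.2500.
C₀ = D/Vd = 400/80 ≈ 5.000 μg/mL.
Before the 3rd dose, 2 doses have been given. Superposition: Cmin = C₀·(f + f²).
≈ 5.000 × (0.2500 + 0.0625) ≈ 5.000 × 0.3125 ≈ 1.562 μg/mL.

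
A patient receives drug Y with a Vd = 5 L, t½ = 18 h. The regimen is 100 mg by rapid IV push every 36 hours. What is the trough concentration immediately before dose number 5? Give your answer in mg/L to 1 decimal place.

6.6 mg/L

f = (1/2)^(τ/t½) = (1/2)^(36/18) ≈ 0.2500.
C₀ = D/Vd = 100/5 ≈ 20.000 mg/L.
Before the 5th dose, 4 doses have been given. Superposition: Cmin = C₀·(f + f² + … + f^4).
≈ 20.000 × (0.2500 + 0.0625 + 0.0156 + 0.0039) ≈ 20.000 × 0.3320 ≈ 6.640 mg/L.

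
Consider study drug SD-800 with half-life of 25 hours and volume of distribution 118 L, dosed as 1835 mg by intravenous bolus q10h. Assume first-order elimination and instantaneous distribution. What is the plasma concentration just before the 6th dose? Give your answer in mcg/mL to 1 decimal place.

f = (1/2)^(τ/t½) = (1/2)^(10/25) ≈ 0.7579.
C₀ = D/Vd = 1835/118 ≈ 15.551 mcg/mL.
Before the 6th dose, 5 doses have been given. Superposition: Cmin = C₀·(f + f² + … + f^5).
≈ 15.551 × (0.7579 + 0.5744 + 0.4353 + 0.3299 + 0.2501) ≈ 15.551 × 2.3476 ≈ 36.508 mcg/mL.

36.5 mcg/mL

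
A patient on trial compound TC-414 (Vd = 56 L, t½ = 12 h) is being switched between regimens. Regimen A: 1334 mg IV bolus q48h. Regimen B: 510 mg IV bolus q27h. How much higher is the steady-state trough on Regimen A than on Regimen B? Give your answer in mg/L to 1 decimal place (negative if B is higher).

Regimen A: f = (1/2)^(48/12) ≈ 0.0625; Cmin,ss = (1334/56)·f/(1−f) ≈ 1.588 mg/L.
Regimen B: f = (1/2)^(27/12) ≈ 0.2102; Cmin,ss = (510/56)·f/(1−f) ≈ 2.424 mg/L.
Difference ≈ 1.588 − 2.424 ≈ -0.836 mg/L.

-0.8 mg/L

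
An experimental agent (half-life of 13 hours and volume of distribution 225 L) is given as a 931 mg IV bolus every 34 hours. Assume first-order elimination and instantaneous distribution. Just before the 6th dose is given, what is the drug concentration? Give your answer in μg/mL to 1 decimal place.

f = (1/2)^(τ/t½) = (1/2)^(34/13) ≈ 0.1632.
C₀ = D/Vd = 931/225 ≈ 4.138 μg/mL.
Before the 6th dose, 5 doses have been given. Superposition: Cmin = C₀·(f + f² + … + f^5).
≈ 4.138 × (0.1632 + 0.0266 + 0.0043 + 0.0007 + 0.0001) ≈ 4.138 × 0.1949 ≈ 0.806 μg/mL.

0.8 μg/mL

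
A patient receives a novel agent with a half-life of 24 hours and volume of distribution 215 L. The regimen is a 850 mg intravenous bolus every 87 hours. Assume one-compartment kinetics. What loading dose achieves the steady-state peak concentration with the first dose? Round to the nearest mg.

f = (1/2)^(87/24) ≈ 0.081052; accumulation ratio R = 1/(1−f) ≈ 1.08820.
Loading dose to hit Cmax,ss on first dose: D_load = D_maint·R ≈ 850 × 1.08820 ≈ 924.97 mg.

925 mg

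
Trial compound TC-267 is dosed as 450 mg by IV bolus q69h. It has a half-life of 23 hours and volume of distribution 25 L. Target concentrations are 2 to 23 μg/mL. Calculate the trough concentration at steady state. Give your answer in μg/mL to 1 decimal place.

2.6 μg/mL

τ = 69 h = 3 half-lives, so f = (1/2)^3 = 0.125.
At steady state, R = 1/(1 − 0.125) = 8/7.
Single-dose peak C₀ = D/Vd = 450/25 = 18 μg/mL.
Steady-state peak Cmax,ss = C₀·R = 18 × 8/7 ≈ 20.571 μg/mL.
Steady-state trough Cmin,ss = Cmax,ss·f ≈ 20.571 × 0.125 ≈ 2.571 μg/mL.
Trough 2.6 μg/mL vs MEC 2 μg/mL: adequate.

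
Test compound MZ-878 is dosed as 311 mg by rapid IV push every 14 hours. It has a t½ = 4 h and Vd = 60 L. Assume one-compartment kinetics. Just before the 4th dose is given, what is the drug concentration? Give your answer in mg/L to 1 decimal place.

0.5 mg/L

f = (1/2)^(τ/t½) = (1/2)^(14/4) ≈ 0.0884.
C₀ = D/Vd = 311/60 ≈ 5.183 mg/L.
Before the 4th dose, 3 doses have been given. Superposition: Cmin = C₀·(f + f² + … + f^3).
≈ 5.183 × (0.0884 + 0.0078 + 0.0007) ≈ 5.183 × 0.0969 ≈ 0.502 mg/L.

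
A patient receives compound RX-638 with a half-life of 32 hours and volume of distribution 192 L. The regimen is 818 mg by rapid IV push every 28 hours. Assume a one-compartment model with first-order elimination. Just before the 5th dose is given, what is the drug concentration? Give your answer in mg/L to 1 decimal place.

f = (1/2)^(τ/t½) = (1/2)^(28/32) ≈ 0.5453.
C₀ = D/Vd = 818/192 ≈ 4.260 mg/L.
Before the 5th dose, 4 doses have been given. Superposition: Cmin = C₀·(f + f² + … + f^4).
≈ 4.260 × (0.5453 + 0.2974 + 0.1621 + 0.0884) ≈ 4.260 × 1.0932 ≈ 4.657 mg/L.

4.7 mg/L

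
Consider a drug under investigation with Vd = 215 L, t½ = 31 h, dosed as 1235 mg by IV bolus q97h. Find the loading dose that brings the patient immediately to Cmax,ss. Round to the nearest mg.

1394 mg

f = (1/2)^(97/31) ≈ 0.114306; accumulation ratio R = 1/(1−f) ≈ 1.12906.
Loading dose to hit Cmax,ss on first dose: D_load = D_maint·R ≈ 1235 × 1.12906 ≈ 1394.39 mg.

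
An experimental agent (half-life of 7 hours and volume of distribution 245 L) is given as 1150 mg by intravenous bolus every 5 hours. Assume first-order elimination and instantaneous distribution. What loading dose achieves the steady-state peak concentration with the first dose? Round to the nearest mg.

f = (1/2)^(5/7) ≈ 0.609507; accumulation ratio R = 1/(1−f) ≈ 2.56087.
Loading dose to hit Cmax,ss on first dose: D_load = D_maint·R ≈ 1150 × 2.56087 ≈ 2945.00 mg.

2945 mg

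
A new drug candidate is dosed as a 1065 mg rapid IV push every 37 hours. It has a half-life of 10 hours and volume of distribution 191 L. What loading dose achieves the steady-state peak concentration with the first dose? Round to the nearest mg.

f = (1/2)^(37/10) ≈ 0.076947; accumulation ratio R = 1/(1−f) ≈ 1.08336.
Loading dose to hit Cmax,ss on first dose: D_load = D_maint·R ≈ 1065 × 1.08336 ≈ 1153.78 mg.

1154 mg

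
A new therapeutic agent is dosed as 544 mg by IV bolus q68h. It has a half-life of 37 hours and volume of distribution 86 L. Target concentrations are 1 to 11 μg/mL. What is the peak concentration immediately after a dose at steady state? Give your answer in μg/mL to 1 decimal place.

τ/t½ = 68/37 ≈ 1.8378, so fraction remaining f = (1/2)^(68/37) ≈ 0.2797.
Accumulation ratio R = 1/(1 − f) ≈ 1/0.7203 ≈ 1.3883.
Single-dose peak C₀ = D/Vd = 544/86 ≈ 6.326 μg/mL.
Cmax,ss = C₀/(1 − f) ≈ 6.326/0.7203 ≈ 8.782 μg/mL.
Peak 8.8 μg/mL vs MTC 11 μg/mL: below toxic threshold.

8.8 μg/mL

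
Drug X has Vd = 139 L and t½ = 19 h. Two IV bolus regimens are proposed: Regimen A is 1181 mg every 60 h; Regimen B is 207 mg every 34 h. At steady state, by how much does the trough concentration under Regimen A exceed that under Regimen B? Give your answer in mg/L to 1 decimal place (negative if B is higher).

Regimen A: f = (1/2)^(60/19) ≈ 0.1120; Cmin,ss = (1181/139)·f/(1−f) ≈ 1.072 mg/L.
Regimen B: f = (1/2)^(34/19) ≈ 0.2893; Cmin,ss = (207/139)·f/(1−f) ≈ 0.606 mg/L.
Difference ≈ 1.072 − 0.606 ≈ 0.466 mg/L.

0.5 mg/L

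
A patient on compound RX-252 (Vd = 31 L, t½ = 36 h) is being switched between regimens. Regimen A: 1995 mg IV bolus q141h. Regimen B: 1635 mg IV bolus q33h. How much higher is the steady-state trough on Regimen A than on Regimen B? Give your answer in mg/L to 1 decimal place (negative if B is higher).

Regimen A: f = (1/2)^(141/36) ≈ 0.0662; Cmin,ss = (1995/31)·f/(1−f) ≈ 4.562 mg/L.
Regimen B: f = (1/2)^(33/36) ≈ 0.5297; Cmin,ss = (1635/31)·f/(1−f) ≈ 59.403 mg/L.
Difference ≈ 4.562 − 59.403 ≈ -54.841 mg/L.

-54.8 mg/L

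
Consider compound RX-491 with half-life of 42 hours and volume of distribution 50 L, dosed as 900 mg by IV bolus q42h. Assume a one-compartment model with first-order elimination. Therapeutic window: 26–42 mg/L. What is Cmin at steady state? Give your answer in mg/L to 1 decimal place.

18.0 mg/L

τ = 42 h = 1 half-life, so f = (1/2)^1 = 0.5.
At steady state, R = 1/(1 − 0.5) = 2/1.
Single-dose peak C₀ = D/Vd = 900/50 = 18 mg/L.
Steady-state peak Cmax,ss = C₀·R = 18 × 2/1 ≈ 36.000 mg/L.
Steady-state trough Cmin,ss = Cmax,ss·f ≈ 36.000 × 0.5 ≈ 18.000 mg/L.
Trough 18.0 mg/L vs MEC 26 mg/L: subtherapeutic.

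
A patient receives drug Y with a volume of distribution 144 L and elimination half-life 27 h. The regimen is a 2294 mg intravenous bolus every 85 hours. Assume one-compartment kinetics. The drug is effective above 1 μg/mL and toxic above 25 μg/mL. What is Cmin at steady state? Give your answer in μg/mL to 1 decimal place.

k = ln2/t½ = ln2/27 ≈ 0.025672 h⁻¹; fraction remaining f = e^(−kτ) = e^(−0.025672×85) ≈ 0.1128.
At steady state, accumulation factor R = 1/(1 − e^(−kτ)) ≈ 1.1271.
Each bolus raises the concentration by D/Vd = 2294/144 ≈ 15.931 μg/mL.
Steady-state peak Cmax,ss = C₀·R ≈ 15.931 × 1.1271 ≈ 17.956 μg/mL.
Steady-state trough Cmin,ss = Cmax,ss·f ≈ 17.956 × 0.1128 ≈ 2.025 μg/mL.
Trough 2.0 μg/mL vs MEC 1 μg/mL: adequate.

2.0 μg/mL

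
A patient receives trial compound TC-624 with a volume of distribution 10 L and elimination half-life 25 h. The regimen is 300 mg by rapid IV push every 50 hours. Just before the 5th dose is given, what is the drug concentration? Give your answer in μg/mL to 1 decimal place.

10.0 μg/mL

f = (1/2)^(τ/t½) = (1/2)^(50/25) ≈ 0.2500.
C₀ = D/Vd = 300/10 ≈ 30.000 μg/mL.
Before the 5th dose, 4 doses have been given. Superposition: Cmin = C₀·(f + f² + … + f^4).
≈ 30.000 × (0.2500 + 0.0625 + 0.0156 + 0.0039) ≈ 30.000 × 0.3320 ≈ 9.960 μg/mL.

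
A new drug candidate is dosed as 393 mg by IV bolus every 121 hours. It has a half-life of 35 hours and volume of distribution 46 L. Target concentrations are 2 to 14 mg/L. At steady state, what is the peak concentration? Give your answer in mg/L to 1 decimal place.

Over one 121-h interval, 121/35 ≈ 3.4571 half-lives elapse, leaving f ≈ 0.0911 of each dose.
At steady state, accumulation factor R = 1/(1 − e^(−kτ)) ≈ 1.1002.
Each bolus raises the concentration by D/Vd = 393/46 ≈ 8.543 mg/L.
Cmax,ss = C₀/(1 − f) ≈ 8.543/0.9089 ≈ 9.399 mg/L.
Peak 9.4 mg/L vs MTC 14 mg/L: below toxic threshold.

9.4 mg/L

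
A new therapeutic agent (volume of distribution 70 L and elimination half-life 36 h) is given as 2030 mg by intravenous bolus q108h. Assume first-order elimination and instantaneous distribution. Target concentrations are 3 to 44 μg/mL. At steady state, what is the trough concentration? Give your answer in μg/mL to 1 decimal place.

4.1 μg/mL

The dosing interval is 3 half-lives, so f = 2^(−3) = 0.125.
At steady state, R = 1/(1 − 0.125) = 8/7.
Single-dose peak C₀ = D/Vd = 2030/70 = 29 μg/mL.
Steady-state peak Cmax,ss = C₀·R = 29 × 8/7 ≈ 33.143 μg/mL.
Steady-state trough Cmin,ss = Cmax,ss·f ≈ 33.143 × 0.125 ≈ 4.143 μg/mL.
Trough 4.1 μg/mL vs MEC 3 μg/mL: adequate.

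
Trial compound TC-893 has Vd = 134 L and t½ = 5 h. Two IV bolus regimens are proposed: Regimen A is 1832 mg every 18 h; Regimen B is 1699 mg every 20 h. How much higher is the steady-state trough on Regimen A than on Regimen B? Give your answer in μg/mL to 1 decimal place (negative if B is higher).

0.4 μg/mL

Regimen A: f = (1/2)^(18/5) ≈ 0.0825; Cmin,ss = (1832/134)·f/(1−f) ≈ 1.229 μg/mL.
Regimen B: f = (1/2)^(20/5) ≈ 0.0625; Cmin,ss = (1699/134)·f/(1−f) ≈ 0.845 μg/mL.
Difference ≈ 1.229 − 0.845 ≈ 0.384 μg/mL.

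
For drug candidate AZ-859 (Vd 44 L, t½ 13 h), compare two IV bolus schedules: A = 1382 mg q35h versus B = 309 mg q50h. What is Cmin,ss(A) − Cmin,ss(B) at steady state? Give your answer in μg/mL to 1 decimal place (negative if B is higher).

Regimen A: f = (1/2)^(35/13) ≈ 0.1547; Cmin,ss = (1382/44)·f/(1−f) ≈ 5.748 μg/mL.
Regimen B: f = (1/2)^(50/13) ≈ 0.0695; Cmin,ss = (309/44)·f/(1−f) ≈ 0.525 μg/mL.
Difference ≈ 5.748 − 0.525 ≈ 5.223 μg/mL.

5.2 μg/mL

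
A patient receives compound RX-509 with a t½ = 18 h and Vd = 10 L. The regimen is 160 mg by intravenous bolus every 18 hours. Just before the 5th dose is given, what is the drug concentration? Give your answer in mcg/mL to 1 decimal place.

f = (1/2)^(τ/t½) = (1/2)^(18/18) ≈ 0.5000.
C₀ = D/Vd = 160/10 ≈ 16.000 mcg/mL.
Before the 5th dose, 4 doses have been given. Superposition: Cmin = C₀·(f + f² + … + f^4).
≈ 16.000 × (0.5000 + 0.2500 + 0.1250 + 0.0625) ≈ 16.000 × 0.9375 ≈ 15.000 mcg/mL.

15.0 mcg/mL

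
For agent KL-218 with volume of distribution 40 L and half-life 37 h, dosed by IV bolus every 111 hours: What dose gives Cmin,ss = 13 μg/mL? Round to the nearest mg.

3640 mg

τ/t½ = 111/37 ≈ 3, so f = (1/2)^(111/37) ≈ 0.125000.
Cmin,ss = (D/Vd)·f/(1−f), so D = Cmin,ss·Vd·(1−f)/f.
D = 13 × 40 × (1−f)/f ≈ 13 × 40 × 7.00000 ≈ 3640.00 mg.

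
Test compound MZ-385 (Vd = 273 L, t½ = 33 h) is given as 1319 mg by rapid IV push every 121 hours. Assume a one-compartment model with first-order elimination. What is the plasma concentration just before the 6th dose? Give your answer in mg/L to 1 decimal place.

f = (1/2)^(τ/t½) = (1/2)^(121/33) ≈ 0.0787.
C₀ = D/Vd = 1319/273 ≈ 4.832 mg/L.
Before the 6th dose, 5 doses have been given. Superposition: Cmin = C₀·(f + f² + … + f^5).
≈ 4.832 × (0.0787 + 0.0062 + 0.0005 + 0.0000 + 0.0000) ≈ 4.832 × 0.0854 ≈ 0.413 mg/L.

0.4 mg/L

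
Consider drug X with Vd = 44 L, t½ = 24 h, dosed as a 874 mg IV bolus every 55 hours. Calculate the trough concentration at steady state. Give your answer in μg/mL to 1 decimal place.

5.1 μg/mL

k = ln2/t½ = ln2/24 ≈ 0.028881 h⁻¹; fraction remaining f = e^(−kτ) = e^(−0.028881×55) ≈ 0.2042.
Accumulation ratio R = 1/(1 − f) ≈ 1/0.7958 ≈ 1.2566.
Single-dose peak C₀ = D/Vd = 874/44 ≈ 19.864 μg/mL.
Steady-state peak Cmax,ss = C₀·R ≈ 19.864 × 1.2566 ≈ 24.961 μg/mL.
Steady-state trough Cmin,ss = Cmax,ss·f ≈ 24.961 × 0.2042 ≈ 5.097 μg/mL.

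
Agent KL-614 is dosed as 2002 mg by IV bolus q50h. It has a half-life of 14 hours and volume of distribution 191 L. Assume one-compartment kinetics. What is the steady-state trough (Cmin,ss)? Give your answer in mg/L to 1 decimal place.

1.0 mg/L

k = ln2/t½ = ln2/14 ≈ 0.049511 h⁻¹; fraction remaining f = e^(−kτ) = e^(−0.049511×50) ≈ 0.0841.
Accumulation ratio R = 1/(1 − f) ≈ 1/0.9159 ≈ 1.0918.
Single-dose peak C₀ = D/Vd = 2002/191 ≈ 10.482 mg/L.
Steady-state peak Cmax,ss = C₀·R ≈ 10.482 × 1.0918 ≈ 11.444 mg/L.
One interval later, Cmin,ss = Cmax,ss·e^(−kτ) ≈ 11.444 × 0.0841 ≈ 0.962 mg/L.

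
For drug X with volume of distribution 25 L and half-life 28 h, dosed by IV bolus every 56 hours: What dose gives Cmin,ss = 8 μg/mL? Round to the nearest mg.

τ/t½ = 56/28 ≈ 2, so f = (1/2)^(56/28) ≈ 0.250000.
Cmin,ss = (D/Vd)·f/(1−f), so D = Cmin,ss·Vd·(1−f)/f.
D = 8 × 25 × (1−f)/f ≈ 8 × 25 × 3.00000 ≈ 600.00 mg.

600 mg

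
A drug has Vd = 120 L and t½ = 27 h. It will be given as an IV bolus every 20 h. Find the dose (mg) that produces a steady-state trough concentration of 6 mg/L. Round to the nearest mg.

483 mg

τ/t½ = 20/27 ≈ 0.74074, so f = (1/2)^(20/27) ≈ 0.598432.
Cmin,ss = (D/Vd)·f/(1−f), so D = Cmin,ss·Vd·(1−f)/f.
D = 6 × 120 × (1−f)/f ≈ 6 × 120 × 0.67103 ≈ 483.14 mg.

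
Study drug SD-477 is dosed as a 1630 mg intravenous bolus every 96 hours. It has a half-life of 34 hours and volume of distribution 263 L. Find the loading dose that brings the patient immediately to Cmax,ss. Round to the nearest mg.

1898 mg

f = (1/2)^(96/34) ≈ 0.141264; accumulation ratio R = 1/(1−f) ≈ 1.16450.
Loading dose to hit Cmax,ss on first dose: D_load = D_maint·R ≈ 1630 × 1.16450 ≈ 1898.14 mg.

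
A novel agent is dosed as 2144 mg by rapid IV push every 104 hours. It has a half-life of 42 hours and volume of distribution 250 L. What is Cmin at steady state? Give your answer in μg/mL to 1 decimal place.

Over one 104-h interval, 104/42 ≈ 2.4762 half-lives elapse, leaving f ≈ 0.1797 of each dose.
Single-dose peak C₀ = D/Vd = 2144/250 ≈ 8.576 μg/mL.
Steady-state trough Cmin,ss = C₀·f/(1−f) ≈ 8.576 × 0.1797/0.8203 ≈ 1.879 μg/mL.

1.9 μg/mL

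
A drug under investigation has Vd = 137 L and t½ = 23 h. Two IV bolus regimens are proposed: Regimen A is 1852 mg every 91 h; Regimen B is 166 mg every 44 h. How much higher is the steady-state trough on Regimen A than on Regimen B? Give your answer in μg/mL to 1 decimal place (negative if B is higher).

Regimen A: f = (1/2)^(91/23) ≈ 0.0644; Cmin,ss = (1852/137)·f/(1−f) ≈ 0.930 μg/mL.
Regimen B: f = (1/2)^(44/23) ≈ 0.2655; Cmin,ss = (166/137)·f/(1−f) ≈ 0.438 μg/mL.
Difference ≈ 0.930 − 0.438 ≈ 0.492 μg/mL.

0.5 μg/mL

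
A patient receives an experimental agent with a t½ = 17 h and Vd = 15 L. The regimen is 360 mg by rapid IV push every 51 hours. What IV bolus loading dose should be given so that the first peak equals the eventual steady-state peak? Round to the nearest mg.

411 mg

f = (1/2)^(51/17) ≈ 0.125000; accumulation ratio R = 1/(1−f) ≈ 1.14286.
Loading dose to hit Cmax,ss on first dose: D_load = D_maint·R ≈ 360 × 1.14286 ≈ 411.43 mg.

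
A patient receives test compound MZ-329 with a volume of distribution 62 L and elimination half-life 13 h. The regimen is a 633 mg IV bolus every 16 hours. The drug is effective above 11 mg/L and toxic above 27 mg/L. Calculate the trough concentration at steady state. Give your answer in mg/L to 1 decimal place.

Over one 16-h interval, 16/13 ≈ 1.2308 half-lives elapse, leaving f ≈ 0.4261 of each dose.
Single-dose peak C₀ = D/Vd = 633/62 ≈ 10.210 mg/L.
Steady-state trough Cmin,ss = C₀·f/(1−f) ≈ 10.210 × 0.4261/0.5739 ≈ 7.581 mg/L.
Trough 7.6 mg/L vs MEC 11 mg/L: subtherapeutic.

7.6 mg/L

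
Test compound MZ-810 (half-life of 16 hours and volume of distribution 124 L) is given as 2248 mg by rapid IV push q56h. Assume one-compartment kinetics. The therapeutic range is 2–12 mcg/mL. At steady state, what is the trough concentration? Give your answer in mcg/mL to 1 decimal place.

k = ln2/t½ = ln2/16 ≈ 0.043322 h⁻¹; fraction remaining f = e^(−kτ) = e^(−0.043322×56) ≈ 0.0884.
Single-dose peak C₀ = D/Vd = 2248/124 ≈ 18.129 mcg/mL.
Steady-state trough Cmin,ss = C₀·f/(1−f) ≈ 18.129 × 0.0884/0.9116 ≈ 1.758 mcg/mL.
Trough 1.8 mcg/mL vs MEC 2 mcg/mL: subtherapeutic.

1.8 mcg/mL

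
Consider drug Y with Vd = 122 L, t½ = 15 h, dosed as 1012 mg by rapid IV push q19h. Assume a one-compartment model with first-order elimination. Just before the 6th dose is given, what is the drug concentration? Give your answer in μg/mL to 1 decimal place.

f = (1/2)^(τ/t½) = (1/2)^(19/15) ≈ 0.4156.
C₀ = D/Vd = 1012/122 ≈ 8.295 μg/mL.
Before the 6th dose, 5 doses have been given. Superposition: Cmin = C₀·(f + f² + … + f^5).
≈ 8.295 × (0.4156 + 0.1727 + 0.0718 + 0.0298 + 0.0124) ≈ 8.295 × 0.7023 ≈ 5.826 μg/mL.

5.8 μg/mL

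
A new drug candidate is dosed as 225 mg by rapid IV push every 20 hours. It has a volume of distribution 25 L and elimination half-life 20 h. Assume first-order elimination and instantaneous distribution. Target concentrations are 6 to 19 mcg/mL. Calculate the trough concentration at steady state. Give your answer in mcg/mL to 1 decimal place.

τ = 20 h = 1 half-life, so f = (1/2)^1 = 0.5.
Accumulation ratio R = 1/(1 − f) = 1/0.5 = 2/1.
Single-dose peak C₀ = D/Vd = 225/25 = 9 mcg/mL.
Steady-state peak Cmax,ss = C₀·R = 9 × 2/1 ≈ 18.000 mcg/mL.
Steady-state trough Cmin,ss = Cmax,ss·f ≈ 18.000 × 0.5 ≈ 9.000 mcg/mL.
Trough 9.0 mcg/mL vs MEC 6 mcg/mL: adequate.

9.0 mcg/mL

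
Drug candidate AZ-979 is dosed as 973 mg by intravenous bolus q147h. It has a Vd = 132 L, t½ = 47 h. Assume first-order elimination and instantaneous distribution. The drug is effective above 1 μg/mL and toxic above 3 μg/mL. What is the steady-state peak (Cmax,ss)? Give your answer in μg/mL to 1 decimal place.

8.3 μg/mL

k = ln2/t½ = ln2/47 ≈ 0.014748 h⁻¹; fraction remaining f = e^(−kτ) = e^(−0.014748×147) ≈ 0.1144.
At steady state, accumulation factor R = 1/(1 − e^(−kτ)) ≈ 1.1292.
Each bolus raises the concentration by D/Vd = 973/132 ≈ 7.371 μg/mL.
Steady-state peak Cmax,ss = C₀·R ≈ 7.371 × 1.1292 ≈ 8.323 μg/mL.
Peak 8.3 μg/mL vs MTC 3 μg/mL: exceeds toxic threshold.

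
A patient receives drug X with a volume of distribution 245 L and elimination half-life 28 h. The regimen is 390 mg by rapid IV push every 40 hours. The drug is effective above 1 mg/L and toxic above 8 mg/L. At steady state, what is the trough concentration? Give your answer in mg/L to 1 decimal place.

Over one 40-h interval, 40/28 ≈ 1.4286 half-lives elapse, leaving f ≈ 0.3715 of each dose.
Single-dose peak C₀ = D/Vd = 390/245 ≈ 1.592 mg/L.
Steady-state trough Cmin,ss = C₀·f/(1−f) ≈ 1.592 × 0.3715/0.6285 ≈ 0.941 mg/L.
Trough 0.9 mg/L vs MEC 1 mg/L: subtherapeutic.

0.9 mg/L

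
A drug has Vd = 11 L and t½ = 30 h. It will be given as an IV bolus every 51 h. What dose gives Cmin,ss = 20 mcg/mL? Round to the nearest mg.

495 mg

τ/t½ = 51/30 ≈ 1.7, so f = (1/2)^(51/30) ≈ 0.307786.
Cmin,ss = (D/Vd)·f/(1−f), so D = Cmin,ss·Vd·(1−f)/f.
D = 20 × 11 × (1−f)/f ≈ 20 × 11 × 2.24901 ≈ 494.78 mg.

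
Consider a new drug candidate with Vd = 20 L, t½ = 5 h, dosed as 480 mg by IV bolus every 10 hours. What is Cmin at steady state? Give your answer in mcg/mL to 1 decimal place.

8.0 mcg/mL

τ = 10 h = 2 half-lives, so f = (1/2)^2 = 0.25.
At steady state, R = 1/(1 − 0.25) = 4/3.
Single-dose peak C₀ = D/Vd = 480/20 = 24 mcg/mL.
Steady-state peak Cmax,ss = C₀·R = 24 × 4/3 ≈ 32.000 mcg/mL.
Steady-state trough Cmin,ss = Cmax,ss·f ≈ 32.000 × 0.25 ≈ 8.000 mcg/mL.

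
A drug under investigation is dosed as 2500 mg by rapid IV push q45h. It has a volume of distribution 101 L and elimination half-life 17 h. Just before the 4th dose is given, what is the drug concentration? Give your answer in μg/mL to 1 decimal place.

f = (1/2)^(τ/t½) = (1/2)^(45/17) ≈ 0.1596.
C₀ = D/Vd = 2500/101 ≈ 24.752 μg/mL.
Before the 4th dose, 3 doses have been given. Superposition: Cmin = C₀·(f + f² + … + f^3).
≈ 24.752 × (0.1596 + 0.0255 + 0.0041) ≈ 24.752 × 0.1892 ≈ 4.683 μg/mL.

4.7 μg/mL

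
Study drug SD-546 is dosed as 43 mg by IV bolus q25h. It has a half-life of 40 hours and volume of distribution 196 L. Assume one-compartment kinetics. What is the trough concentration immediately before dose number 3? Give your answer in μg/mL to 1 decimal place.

f = (1/2)^(τ/t½) = (1/2)^(25/40) ≈ 0.6484.
C₀ = D/Vd = 43/196 ≈ 0.219 μg/mL.
Before the 3rd dose, 2 doses have been given. Superposition: Cmin = C₀·(f + f²).
≈ 0.219 × (0.6484 + 0.4204) ≈ 0.219 × 1.0688 ≈ 0.234 μg/mL.

0.2 μg/mL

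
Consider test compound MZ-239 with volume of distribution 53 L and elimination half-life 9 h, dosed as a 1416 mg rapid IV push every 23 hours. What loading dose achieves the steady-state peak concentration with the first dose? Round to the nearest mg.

1706 mg

f = (1/2)^(23/9) ≈ 0.170099; accumulation ratio R = 1/(1−f) ≈ 1.20496.
Loading dose to hit Cmax,ss on first dose: D_load = D_maint·R ≈ 1416 × 1.20496 ≈ 1706.22 mg.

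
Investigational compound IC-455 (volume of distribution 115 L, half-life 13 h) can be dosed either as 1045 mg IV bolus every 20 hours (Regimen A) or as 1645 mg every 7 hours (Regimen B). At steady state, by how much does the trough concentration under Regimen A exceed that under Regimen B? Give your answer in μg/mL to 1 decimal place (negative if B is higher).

-26.8 μg/mL

Regimen A: f = (1/2)^(20/13) ≈ 0.3443; Cmin,ss = (1045/115)·f/(1−f) ≈ 4.771 μg/mL.
Regimen B: f = (1/2)^(7/13) ≈ 0.6885; Cmin,ss = (1645/115)·f/(1−f) ≈ 31.617 μg/mL.
Difference ≈ 4.771 − 31.617 ≈ -26.846 μg/mL.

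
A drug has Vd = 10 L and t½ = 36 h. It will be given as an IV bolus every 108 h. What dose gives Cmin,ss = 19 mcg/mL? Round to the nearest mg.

τ/t½ = 108/36 ≈ 3, so f = (1/2)^(108/36) ≈ 0.125000.
Cmin,ss = (D/Vd)·f/(1−f), so D = Cmin,ss·Vd·(1−f)/f.
D = 19 × 10 × (1−f)/f ≈ 19 × 10 × 7.00000 ≈ 1330.00 mg.

1330 mg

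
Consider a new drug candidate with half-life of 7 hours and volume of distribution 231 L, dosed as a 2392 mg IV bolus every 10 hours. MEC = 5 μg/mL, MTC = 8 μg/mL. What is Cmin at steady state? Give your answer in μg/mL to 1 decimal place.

6.1 μg/mL

τ/t½ = 10/7 ≈ 1.4286, so fraction remaining f = (1/2)^(10/7) ≈ 0.3715.
Single-dose peak C₀ = D/Vd = 2392/231 ≈ 10.355 μg/mL.
Steady-state trough Cmin,ss = C₀·f/(1−f) ≈ 10.355 × 0.3715/0.6285 ≈ 6.121 μg/mL.
Trough 6.1 μg/mL vs MEC 5 μg/mL: adequate.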